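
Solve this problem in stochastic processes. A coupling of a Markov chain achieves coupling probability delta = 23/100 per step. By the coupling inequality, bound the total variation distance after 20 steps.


TV distance bound <= (1-delta)^n
= (1 - 0.2300)^20
= 0.7700^20
= 0.0054

0.0054


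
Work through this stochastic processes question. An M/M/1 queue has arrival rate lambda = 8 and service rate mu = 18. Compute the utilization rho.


rho = lambda/mu
= 8/18
= 0.4444

0.4444


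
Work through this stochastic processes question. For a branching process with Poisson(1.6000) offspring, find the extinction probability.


Since mu = 1.6000 > 1, extinction prob q < 1.
Solve s = exp(mu*(s-1)) iteratively.
q = 0.3580

0.3580


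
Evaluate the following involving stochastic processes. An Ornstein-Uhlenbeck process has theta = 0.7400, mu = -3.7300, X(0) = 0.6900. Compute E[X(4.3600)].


E[X(t)] = mu + (X(0) - mu)*exp(-theta*t)
= -3.7300 + (0.6900 - -3.7300)*exp(-0.7400*4.3600)
= -3.7300 + 4.4200 * 0.0397
= -3.5545

-3.5545


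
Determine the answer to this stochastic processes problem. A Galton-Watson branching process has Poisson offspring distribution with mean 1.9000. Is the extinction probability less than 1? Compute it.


Since mu = 1.9000 > 1, extinction prob q < 1.
Solve s = exp(mu*(s-1)) iteratively.
q = 0.2328

0.2328


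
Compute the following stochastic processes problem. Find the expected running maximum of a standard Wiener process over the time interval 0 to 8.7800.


E(max B(s)) = sqrt(2t/pi)
= sqrt(2*8.7800/pi)
= sqrt(5.5895)
= 2.3642

2.3642


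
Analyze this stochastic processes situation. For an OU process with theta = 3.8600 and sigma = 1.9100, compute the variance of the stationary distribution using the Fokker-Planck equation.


Stationary variance = sigma^2 / (2*theta)
= 1.9100^2 / (2*3.8600)
= 3.6481 / 7.7200
= 0.4726

0.4726


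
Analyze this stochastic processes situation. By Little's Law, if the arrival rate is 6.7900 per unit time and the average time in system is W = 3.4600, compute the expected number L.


Little's Law: L = lambda * W
= 6.7900 * 3.4600
= 23.4934

23.4934


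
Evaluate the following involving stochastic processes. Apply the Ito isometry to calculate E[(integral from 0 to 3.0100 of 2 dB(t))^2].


By Ito isometry: E[(int f dB)^2] = int f^2 dt
= 2^2 * 3.0100
= 4 * 3.0100 = 12.0400

12.0400


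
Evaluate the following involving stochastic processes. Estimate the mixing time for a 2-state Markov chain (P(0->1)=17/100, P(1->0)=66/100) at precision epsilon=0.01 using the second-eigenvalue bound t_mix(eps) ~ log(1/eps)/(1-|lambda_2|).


lambda_2 = |1 - p01 - p10| = |1 - 0.1700 - 0.6600| = 0.1700
t_mix ~ log(1/eps)/(1 - |lambda_2|)
= log(100)/(1 - 0.1700) = 4.6052/0.8300
= 5.5484

5.5484


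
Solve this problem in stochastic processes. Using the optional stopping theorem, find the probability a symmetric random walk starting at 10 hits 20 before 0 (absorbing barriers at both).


By optional stopping theorem: E(M at tau) = M(0) = 10
P(hit 20)*20 + P(hit 0)*0 = 10
P(hit 20) = (10 - 0)/(20 - 0) = 1/2 = 0.5000

0.5000


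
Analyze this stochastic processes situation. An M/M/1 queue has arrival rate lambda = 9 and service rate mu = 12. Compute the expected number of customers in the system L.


rho = 9/12 = 0.7500
L = rho/(1-rho)
= 0.7500/0.2500
= 3.0000

3.0000


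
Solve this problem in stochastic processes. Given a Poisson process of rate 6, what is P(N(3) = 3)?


P(N(t)=k) = (lambda*t)^k * exp(-lambda*t) / k!
lambda*t = 18
= 18^3 * exp(-18) / 3!
= 5832 * 1.5230e-08 / 6
= 1.4804e-05

1.4804e-05


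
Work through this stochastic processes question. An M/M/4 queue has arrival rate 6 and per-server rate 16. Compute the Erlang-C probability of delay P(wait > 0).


a = lambda/mu = 0.3750
rho = a/c = 0.0938
Erlang-C formula applied:
C(c,a) = 6.2488e-04

6.2488e-04


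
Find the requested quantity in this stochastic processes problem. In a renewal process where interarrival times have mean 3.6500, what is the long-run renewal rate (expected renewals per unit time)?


Long-run renewal rate = 1/E(X)
= 1/3.6500
= 0.2740

0.2740


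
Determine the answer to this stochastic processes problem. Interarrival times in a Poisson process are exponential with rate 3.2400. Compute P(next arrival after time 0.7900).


P(X > t) = exp(-lambda * t)
= exp(-3.2400 * 0.7900)
= exp(-2.5596) = 0.0773

0.0773


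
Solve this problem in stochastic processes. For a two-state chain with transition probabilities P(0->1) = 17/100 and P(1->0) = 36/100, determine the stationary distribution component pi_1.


Stationary distribution: pi_0 = p10/(p01+p10), pi_1 = p01/(p01+p10)
p01 = 0.1700, p10 = 0.3600
pi_1 = 0.3208

0.3208


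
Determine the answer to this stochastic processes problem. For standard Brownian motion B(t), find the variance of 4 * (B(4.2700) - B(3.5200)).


Var(alpha*(B(t)-B(s))) = alpha^2 * (t-s)
= 4^2 * (4.2700 - 3.5200)
= 16 * 0.7500
= 12.0000

12.0000


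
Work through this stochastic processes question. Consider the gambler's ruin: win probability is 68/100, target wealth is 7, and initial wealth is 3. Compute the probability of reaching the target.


Gambler's ruin formula:
r = q/p = 0.3200/0.6800 = 0.4706
P(win) = (1 - r^i)/(1 - r^N)
= (1 - 0.4706^3)/(1 - 0.4706^7)
= 0.9004

0.9004


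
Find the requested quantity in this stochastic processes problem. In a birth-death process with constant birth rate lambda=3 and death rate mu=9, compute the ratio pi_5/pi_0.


For birth-death process, pi_n/pi_0 = (lambda/mu)^n
= (3/9)^5
= 0.0041

0.0041


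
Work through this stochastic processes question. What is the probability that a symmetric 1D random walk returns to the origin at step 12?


P(S(12) = 0) = C(12,6) / 4^6
= 924 / 4096
= 0.2256

0.2256


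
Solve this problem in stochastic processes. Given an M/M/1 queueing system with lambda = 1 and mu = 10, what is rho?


rho = lambda/mu
= 1/10
= 0.1000

0.1000


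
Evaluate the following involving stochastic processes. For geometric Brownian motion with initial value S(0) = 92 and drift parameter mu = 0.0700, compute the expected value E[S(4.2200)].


E[S(t)] = S(0) * exp(mu * t)
= 92 * exp(0.0700 * 4.2200)
= 92 * 1.3437
= 123.6171

123.6171


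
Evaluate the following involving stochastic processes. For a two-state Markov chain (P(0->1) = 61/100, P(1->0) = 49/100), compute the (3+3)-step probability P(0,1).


P^6 = P^3 * P^3
Computing via matrix multiplication of the transition matrix.
Entry (0,1) of P^6 = 0.5545

0.5545


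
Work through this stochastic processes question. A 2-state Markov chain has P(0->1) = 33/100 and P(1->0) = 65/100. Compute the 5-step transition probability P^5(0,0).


Computing P^5 by matrix multiplication.
P = [[0.6700, 0.3300], [0.6500, 0.3500]]
After raising P to the power 5:
P^5(0,0) = 0.6633

0.6633


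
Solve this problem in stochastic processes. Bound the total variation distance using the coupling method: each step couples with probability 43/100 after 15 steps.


TV distance bound <= (1-delta)^n
= (1 - 0.4300)^15
= 0.5700^15
= 2.1783e-04

2.1783e-04


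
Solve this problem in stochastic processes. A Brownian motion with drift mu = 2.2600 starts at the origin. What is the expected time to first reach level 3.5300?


Expected first passage time = a/mu
= 3.5300/2.2600
= 1.5619

1.5619


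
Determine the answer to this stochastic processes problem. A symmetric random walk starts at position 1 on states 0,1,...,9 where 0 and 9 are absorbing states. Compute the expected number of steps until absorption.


For symmetric RW on 0,...,N with absorbing barriers, E(i) = i*(N-i)
E(1) = 1 * 8 = 8

8


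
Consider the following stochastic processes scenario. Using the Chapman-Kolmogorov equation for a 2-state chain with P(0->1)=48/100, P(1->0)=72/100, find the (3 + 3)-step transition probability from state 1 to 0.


P^6 = P^3 * P^3
Computing via matrix multiplication of the transition matrix.
Entry (1,0) of P^6 = 0.6000

0.6000


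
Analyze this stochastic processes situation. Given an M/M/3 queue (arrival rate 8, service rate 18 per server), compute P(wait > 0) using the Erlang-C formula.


a = lambda/mu = 0.4444
rho = a/c = 0.1481
Erlang-C formula applied:
C(c,a) = 0.0110

0.0110


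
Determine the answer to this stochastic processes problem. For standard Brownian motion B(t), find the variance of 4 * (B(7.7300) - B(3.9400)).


Var(alpha*(B(t)-B(s))) = alpha^2 * (t-s)
= 4^2 * (7.7300 - 3.9400)
= 16 * 3.7900
= 60.6400

60.6400


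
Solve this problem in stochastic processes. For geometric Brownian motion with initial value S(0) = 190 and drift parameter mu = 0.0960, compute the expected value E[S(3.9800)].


E[S(t)] = S(0) * exp(mu * t)
= 190 * exp(0.0960 * 3.9800)
= 190 * 1.4653
= 278.4126

278.4126


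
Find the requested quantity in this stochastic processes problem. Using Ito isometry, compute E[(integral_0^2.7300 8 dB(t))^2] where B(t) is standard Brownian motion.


By Ito isometry: E[(int f dB)^2] = int f^2 dt
= 8^2 * 2.7300
= 64 * 2.7300 = 174.7200

174.7200


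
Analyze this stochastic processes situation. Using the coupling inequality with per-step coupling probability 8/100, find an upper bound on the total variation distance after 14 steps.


TV distance bound <= (1-delta)^n
= (1 - 0.0800)^14
= 0.9200^14
= 0.3112

0.3112


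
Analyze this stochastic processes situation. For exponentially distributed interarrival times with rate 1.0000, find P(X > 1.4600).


P(X > t) = exp(-lambda * t)
= exp(-1.0000 * 1.4600)
= exp(-1.4600) = 0.2322

0.2322


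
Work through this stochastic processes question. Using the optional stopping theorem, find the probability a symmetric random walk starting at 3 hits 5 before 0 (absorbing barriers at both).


By optional stopping theorem: E(M at tau) = M(0) = 3
P(hit 5)*5 + P(hit 0)*0 = 3
P(hit 5) = (3 - 0)/(5 - 0) = 3/5 = 0.6000

0.6000


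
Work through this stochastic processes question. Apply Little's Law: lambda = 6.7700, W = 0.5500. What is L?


Little's Law: L = lambda * W
= 6.7700 * 0.5500
= 3.7235

3.7235


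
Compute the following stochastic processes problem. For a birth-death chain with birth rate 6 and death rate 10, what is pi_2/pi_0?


For birth-death process, pi_n/pi_0 = (lambda/mu)^n
= (6/10)^2
= 0.3600

0.3600


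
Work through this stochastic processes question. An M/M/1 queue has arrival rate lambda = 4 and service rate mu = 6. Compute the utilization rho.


rho = lambda/mu
= 4/6
= 0.6667

0.6667


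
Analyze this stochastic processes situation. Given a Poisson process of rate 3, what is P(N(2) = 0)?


P(N(t)=k) = (lambda*t)^k * exp(-lambda*t) / k!
lambda*t = 6
= 6^0 * exp(-6) / 0!
= 1 * 0.0025 / 1
= 0.0025

0.0025


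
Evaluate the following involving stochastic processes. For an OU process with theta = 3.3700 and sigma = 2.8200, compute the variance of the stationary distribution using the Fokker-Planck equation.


Stationary variance = sigma^2 / (2*theta)
= 2.8200^2 / (2*3.3700)
= 7.9524 / 6.7400
= 1.1799

1.1799


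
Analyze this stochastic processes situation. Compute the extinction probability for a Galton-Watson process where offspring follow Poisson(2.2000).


Since mu = 2.2000 > 1, extinction prob q < 1.
Solve s = exp(mu*(s-1)) iteratively.
q = 0.1563

0.1563


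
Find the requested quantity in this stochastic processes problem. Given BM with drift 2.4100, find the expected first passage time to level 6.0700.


Expected first passage time = a/mu
= 6.0700/2.4100
= 2.5187

2.5187


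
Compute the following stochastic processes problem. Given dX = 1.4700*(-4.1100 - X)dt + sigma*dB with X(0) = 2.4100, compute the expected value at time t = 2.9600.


E[X(t)] = mu + (X(0) - mu)*exp(-theta*t)
= -4.1100 + (2.4100 - -4.1100)*exp(-1.4700*2.9600)
= -4.1100 + 6.5200 * 0.0129
= -4.0259

-4.0259


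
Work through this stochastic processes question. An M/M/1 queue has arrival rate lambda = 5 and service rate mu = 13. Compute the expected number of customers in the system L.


rho = 5/13 = 0.3846
L = rho/(1-rho)
= 0.3846/0.6154
= 0.6250

0.6250


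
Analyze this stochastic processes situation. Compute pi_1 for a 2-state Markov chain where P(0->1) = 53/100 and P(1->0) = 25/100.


Stationary distribution: pi_0 = p10/(p01+p10), pi_1 = p01/(p01+p10)
p01 = 0.5300, p10 = 0.2500
pi_1 = 0.6795

0.6795


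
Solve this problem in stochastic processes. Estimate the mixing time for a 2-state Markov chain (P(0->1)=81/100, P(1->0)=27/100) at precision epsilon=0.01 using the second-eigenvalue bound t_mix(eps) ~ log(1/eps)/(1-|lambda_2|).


lambda_2 = |1 - p01 - p10| = |1 - 0.8100 - 0.2700| = 0.0800
t_mix ~ log(1/eps)/(1 - |lambda_2|)
= log(100)/(1 - 0.0800) = 4.6052/0.9200
= 5.0056

5.0056


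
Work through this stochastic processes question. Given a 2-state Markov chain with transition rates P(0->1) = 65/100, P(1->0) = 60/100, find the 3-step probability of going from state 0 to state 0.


Computing P^3 by matrix multiplication.
P = [[0.3500, 0.6500], [0.6000, 0.4000]]
After raising P to the power 3:
P^3(0,0) = 0.4719

0.4719


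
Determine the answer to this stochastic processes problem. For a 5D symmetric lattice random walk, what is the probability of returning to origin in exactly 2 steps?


P(return in 2 steps) = P(reverse first step) = 1/(2d)
= 1/10
= 0.1000

0.1000


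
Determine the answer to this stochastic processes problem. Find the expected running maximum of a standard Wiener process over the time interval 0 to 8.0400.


E(max B(s)) = sqrt(2t/pi)
= sqrt(2*8.0400/pi)
= sqrt(5.1184)
= 2.2624

2.2624


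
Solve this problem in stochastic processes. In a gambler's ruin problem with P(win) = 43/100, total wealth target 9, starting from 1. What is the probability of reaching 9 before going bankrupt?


Gambler's ruin formula:
r = q/p = 0.5700/0.4300 = 1.3256
P(win) = (1 - r^i)/(1 - r^N)
= (1 - 1.3256^1)/(1 - 1.3256^9)
= 0.0280

0.0280


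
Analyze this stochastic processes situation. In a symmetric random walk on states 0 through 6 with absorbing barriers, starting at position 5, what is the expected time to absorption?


For symmetric RW on 0,...,N with absorbing barriers, E(i) = i*(N-i)
E(5) = 5 * 1 = 5

5


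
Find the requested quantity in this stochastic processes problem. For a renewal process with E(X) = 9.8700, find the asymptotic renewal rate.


Long-run renewal rate = 1/E(X)
= 1/9.8700
= 0.1013

0.1013


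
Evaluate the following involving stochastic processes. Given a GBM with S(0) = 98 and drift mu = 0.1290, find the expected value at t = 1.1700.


E[S(t)] = S(0) * exp(mu * t)
= 98 * exp(0.1290 * 1.1700)
= 98 * 1.1629
= 113.9657

113.9657


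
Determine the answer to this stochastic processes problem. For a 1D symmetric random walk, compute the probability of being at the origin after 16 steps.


P(S(16) = 0) = C(16,8) / 4^8
= 12870 / 65536
= 0.1964

0.1964


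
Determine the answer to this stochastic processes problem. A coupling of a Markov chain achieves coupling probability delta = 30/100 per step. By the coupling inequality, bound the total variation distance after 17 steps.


TV distance bound <= (1-delta)^n
= (1 - 0.3000)^17
= 0.7000^17
= 0.0023

0.0023


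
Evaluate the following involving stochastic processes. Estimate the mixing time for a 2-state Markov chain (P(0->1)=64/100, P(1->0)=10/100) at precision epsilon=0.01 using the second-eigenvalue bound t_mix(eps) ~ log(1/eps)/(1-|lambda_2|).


lambda_2 = |1 - p01 - p10| = |1 - 0.6400 - 0.1000| = 0.2600
t_mix ~ log(1/eps)/(1 - |lambda_2|)
= log(100)/(1 - 0.2600) = 4.6052/0.7400
= 6.2232

6.2232


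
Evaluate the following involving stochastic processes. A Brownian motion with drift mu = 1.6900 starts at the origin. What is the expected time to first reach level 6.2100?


Expected first passage time = a/mu
= 6.2100/1.6900
= 3.6746

3.6746


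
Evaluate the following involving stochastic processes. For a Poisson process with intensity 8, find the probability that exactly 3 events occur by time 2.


P(N(t)=k) = (lambda*t)^k * exp(-lambda*t) / k!
lambda*t = 16
= 16^3 * exp(-16) / 3!
= 4096 * 1.1254e-07 / 6
= 7.6824e-05

7.6824e-05


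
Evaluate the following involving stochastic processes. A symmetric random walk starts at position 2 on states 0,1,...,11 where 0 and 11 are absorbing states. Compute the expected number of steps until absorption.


For symmetric RW on 0,...,N with absorbing barriers, E(i) = i*(N-i)
E(2) = 2 * 9 = 18

18


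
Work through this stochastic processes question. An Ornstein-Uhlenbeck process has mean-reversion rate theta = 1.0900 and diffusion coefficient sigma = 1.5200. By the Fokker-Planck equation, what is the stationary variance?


Stationary variance = sigma^2 / (2*theta)
= 1.5200^2 / (2*1.0900)
= 2.3104 / 2.1800
= 1.0598

1.0598


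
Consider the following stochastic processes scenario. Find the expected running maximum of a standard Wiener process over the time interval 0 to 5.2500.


E(max B(s)) = sqrt(2t/pi)
= sqrt(2*5.2500/pi)
= sqrt(3.3423)
= 1.8282

1.8282


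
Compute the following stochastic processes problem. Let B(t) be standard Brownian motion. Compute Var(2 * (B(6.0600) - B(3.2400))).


Var(alpha*(B(t)-B(s))) = alpha^2 * (t-s)
= 2^2 * (6.0600 - 3.2400)
= 4 * 2.8200
= 11.2800

11.2800


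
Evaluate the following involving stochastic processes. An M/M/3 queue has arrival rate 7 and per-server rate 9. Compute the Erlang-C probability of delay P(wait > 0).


a = lambda/mu = 0.7778
rho = a/c = 0.2593
Erlang-C formula applied:
C(c,a) = 0.0484

0.0484


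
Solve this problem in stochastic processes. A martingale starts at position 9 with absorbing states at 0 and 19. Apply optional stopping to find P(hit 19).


By optional stopping theorem: E(M at tau) = M(0) = 9
P(hit 19)*19 + P(hit 0)*0 = 9
P(hit 19) = (9 - 0)/(19 - 0) = 9/19 = 0.4737

0.4737


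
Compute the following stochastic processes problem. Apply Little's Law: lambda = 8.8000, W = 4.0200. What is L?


Little's Law: L = lambda * W
= 8.8000 * 4.0200
= 35.3760

35.3760


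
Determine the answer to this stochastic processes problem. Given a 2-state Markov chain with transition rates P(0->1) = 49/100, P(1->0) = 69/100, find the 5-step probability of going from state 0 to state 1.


Computing P^5 by matrix multiplication.
P = [[0.5100, 0.4900], [0.6900, 0.3100]]
After raising P to the power 5:
P^5(0,1) = 0.4153

0.4153


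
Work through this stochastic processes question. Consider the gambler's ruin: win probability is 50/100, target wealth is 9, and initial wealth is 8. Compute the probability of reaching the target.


p = 1/2: P(win) = i/N = 8/9
= 0.8889

0.8889


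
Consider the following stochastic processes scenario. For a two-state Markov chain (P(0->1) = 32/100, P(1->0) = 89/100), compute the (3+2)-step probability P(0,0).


P^5 = P^3 * P^2
Computing via matrix multiplication of the transition matrix.
Entry (0,0) of P^5 = 0.7354

0.7354


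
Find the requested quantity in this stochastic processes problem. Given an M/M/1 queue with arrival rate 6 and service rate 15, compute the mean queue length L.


rho = 6/15 = 0.4000
L = rho/(1-rho)
= 0.4000/0.6000
= 0.6667

0.6667


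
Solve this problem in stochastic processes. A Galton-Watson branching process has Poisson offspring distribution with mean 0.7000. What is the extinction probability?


Since mu = 0.7000 <= 1, extinction probability = 1.

1.0000


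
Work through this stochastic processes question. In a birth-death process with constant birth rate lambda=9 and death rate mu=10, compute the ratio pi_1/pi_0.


For birth-death process, pi_n/pi_0 = (lambda/mu)^n
= (9/10)^1
= 0.9000

0.9000


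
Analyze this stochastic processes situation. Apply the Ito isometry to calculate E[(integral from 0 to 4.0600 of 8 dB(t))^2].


By Ito isometry: E[(int f dB)^2] = int f^2 dt
= 8^2 * 4.0600
= 64 * 4.0600 = 259.8400

259.8400


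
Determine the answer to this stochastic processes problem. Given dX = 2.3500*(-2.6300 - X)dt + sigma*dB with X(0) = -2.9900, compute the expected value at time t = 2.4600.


E[X(t)] = mu + (X(0) - mu)*exp(-theta*t)
= -2.6300 + (-2.9900 - -2.6300)*exp(-2.3500*2.4600)
= -2.6300 + -0.3600 * 0.0031
= -2.6311

-2.6311


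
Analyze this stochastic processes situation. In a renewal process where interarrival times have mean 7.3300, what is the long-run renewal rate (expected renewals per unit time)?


Long-run renewal rate = 1/E(X)
= 1/7.3300
= 0.1364

0.1364


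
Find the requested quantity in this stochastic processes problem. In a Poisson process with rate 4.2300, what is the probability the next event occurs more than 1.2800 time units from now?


P(X > t) = exp(-lambda * t)
= exp(-4.2300 * 1.2800)
= exp(-5.4144) = 0.0045

0.0045


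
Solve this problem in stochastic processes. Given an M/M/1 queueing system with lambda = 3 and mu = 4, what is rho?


rho = lambda/mu
= 3/4
= 0.7500

0.7500


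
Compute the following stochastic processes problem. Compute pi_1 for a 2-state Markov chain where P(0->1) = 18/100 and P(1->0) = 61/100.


Stationary distribution: pi_0 = p10/(p01+p10), pi_1 = p01/(p01+p10)
p01 = 0.1800, p10 = 0.6100
pi_1 = 0.2278

0.2278


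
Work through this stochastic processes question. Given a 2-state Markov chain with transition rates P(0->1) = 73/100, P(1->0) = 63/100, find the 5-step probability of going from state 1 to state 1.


Computing P^5 by matrix multiplication.
P = [[0.2700, 0.7300], [0.6300, 0.3700]]
After raising P to the power 5:
P^5(1,1) = 0.5340

0.5340


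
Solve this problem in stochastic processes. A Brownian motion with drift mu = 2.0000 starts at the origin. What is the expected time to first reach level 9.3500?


Expected first passage time = a/mu
= 9.3500/2.0000
= 4.6750

4.6750


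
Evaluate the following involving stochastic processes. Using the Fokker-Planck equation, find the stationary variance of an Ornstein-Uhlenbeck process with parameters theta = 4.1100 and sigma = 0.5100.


Stationary variance = sigma^2 / (2*theta)
= 0.5100^2 / (2*4.1100)
= 0.2601 / 8.2200
= 0.0316

0.0316


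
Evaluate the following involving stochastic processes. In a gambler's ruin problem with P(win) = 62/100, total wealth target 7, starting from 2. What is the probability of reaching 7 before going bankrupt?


Gambler's ruin formula:
r = q/p = 0.3800/0.6200 = 0.6129
P(win) = (1 - r^i)/(1 - r^N)
= (1 - 0.6129^2)/(1 - 0.6129^7)
= 0.6453

0.6453


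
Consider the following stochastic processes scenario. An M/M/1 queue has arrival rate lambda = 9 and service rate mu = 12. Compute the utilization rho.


rho = lambda/mu
= 9/12
= 0.7500

0.7500


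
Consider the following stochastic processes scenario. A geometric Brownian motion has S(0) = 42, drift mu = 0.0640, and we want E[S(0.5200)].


E[S(t)] = S(0) * exp(mu * t)
= 42 * exp(0.0640 * 0.5200)
= 42 * 1.0338
= 43.4213

43.4213


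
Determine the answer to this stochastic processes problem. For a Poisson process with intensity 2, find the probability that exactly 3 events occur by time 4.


P(N(t)=k) = (lambda*t)^k * exp(-lambda*t) / k!
lambda*t = 8
= 8^3 * exp(-8) / 3!
= 512 * 3.3546e-04 / 6
= 0.0286

0.0286


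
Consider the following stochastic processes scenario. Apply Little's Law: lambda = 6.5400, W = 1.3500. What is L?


Little's Law: L = lambda * W
= 6.5400 * 1.3500
= 8.8290

8.8290


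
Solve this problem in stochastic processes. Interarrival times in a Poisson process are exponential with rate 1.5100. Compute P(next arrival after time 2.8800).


P(X > t) = exp(-lambda * t)
= exp(-1.5100 * 2.8800)
= exp(-4.3488) = 0.0129

0.0129


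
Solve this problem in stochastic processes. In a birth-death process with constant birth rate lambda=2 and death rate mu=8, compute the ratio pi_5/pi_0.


For birth-death process, pi_n/pi_0 = (lambda/mu)^n
= (2/8)^5
= 9.7656e-04

9.7656e-04


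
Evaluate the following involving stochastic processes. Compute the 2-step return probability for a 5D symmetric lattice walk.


P(return in 2 steps) = P(reverse first step) = 1/(2d)
= 1/10
= 0.1000

0.1000


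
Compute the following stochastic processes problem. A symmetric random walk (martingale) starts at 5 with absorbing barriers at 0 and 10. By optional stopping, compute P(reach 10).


By optional stopping theorem: E(M at tau) = M(0) = 5
P(hit 10)*10 + P(hit 0)*0 = 5
P(hit 10) = (5 - 0)/(10 - 0) = 1/2 = 0.5000

0.5000


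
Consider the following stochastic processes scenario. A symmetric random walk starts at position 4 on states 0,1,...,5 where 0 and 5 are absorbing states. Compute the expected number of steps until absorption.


For symmetric RW on 0,...,N with absorbing barriers, E(i) = i*(N-i)
E(4) = 4 * 1 = 4

4


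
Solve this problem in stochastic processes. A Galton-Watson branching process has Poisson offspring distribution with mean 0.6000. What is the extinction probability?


Since mu = 0.6000 <= 1, extinction probability = 1.

1.0000


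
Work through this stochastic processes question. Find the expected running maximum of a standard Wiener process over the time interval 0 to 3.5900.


E(max B(s)) = sqrt(2t/pi)
= sqrt(2*3.5900/pi)
= sqrt(2.2855)
= 1.5118

1.5118


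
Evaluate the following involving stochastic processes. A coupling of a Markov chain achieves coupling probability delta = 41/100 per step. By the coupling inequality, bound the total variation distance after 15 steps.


TV distance bound <= (1-delta)^n
= (1 - 0.4100)^15
= 0.5900^15
= 3.6541e-04

3.6541e-04


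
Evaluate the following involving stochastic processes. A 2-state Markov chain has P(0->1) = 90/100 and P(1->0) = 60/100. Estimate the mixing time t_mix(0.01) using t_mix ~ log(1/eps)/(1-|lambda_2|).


lambda_2 = |1 - p01 - p10| = |1 - 0.9000 - 0.6000| = 0.5000
t_mix ~ log(1/eps)/(1 - |lambda_2|)
= log(100)/(1 - 0.5000) = 4.6052/0.5000
= 9.2103

9.2103


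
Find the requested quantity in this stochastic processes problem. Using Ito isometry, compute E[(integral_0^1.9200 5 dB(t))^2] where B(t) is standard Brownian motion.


By Ito isometry: E[(int f dB)^2] = int f^2 dt
= 5^2 * 1.9200
= 25 * 1.9200 = 48.0000

48.0000


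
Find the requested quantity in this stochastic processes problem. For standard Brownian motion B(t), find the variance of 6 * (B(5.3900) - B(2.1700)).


Var(alpha*(B(t)-B(s))) = alpha^2 * (t-s)
= 6^2 * (5.3900 - 2.1700)
= 36 * 3.2200
= 115.9200

115.9200


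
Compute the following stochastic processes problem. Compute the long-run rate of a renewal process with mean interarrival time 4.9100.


Long-run renewal rate = 1/E(X)
= 1/4.9100
= 0.2037

0.2037


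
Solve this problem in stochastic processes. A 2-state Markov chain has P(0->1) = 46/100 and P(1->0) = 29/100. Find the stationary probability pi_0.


Stationary distribution: pi_0 = p10/(p01+p10), pi_1 = p01/(p01+p10)
p01 = 0.4600, p10 = 0.2900
pi_0 = 0.3867

0.3867


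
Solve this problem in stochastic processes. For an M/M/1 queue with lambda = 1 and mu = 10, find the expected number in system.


rho = 1/10 = 0.1000
L = rho/(1-rho)
= 0.1000/0.9000
= 0.1111

0.1111


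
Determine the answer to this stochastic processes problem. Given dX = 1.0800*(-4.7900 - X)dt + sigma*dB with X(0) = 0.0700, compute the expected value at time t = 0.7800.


E[X(t)] = mu + (X(0) - mu)*exp(-theta*t)
= -4.7900 + (0.0700 - -4.7900)*exp(-1.0800*0.7800)
= -4.7900 + 4.8600 * 0.4307
= -2.6969

-2.6969


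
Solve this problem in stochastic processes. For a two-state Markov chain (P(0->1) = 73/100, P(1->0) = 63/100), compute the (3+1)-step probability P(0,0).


P^4 = P^3 * P^1
Computing via matrix multiplication of the transition matrix.
Entry (0,0) of P^4 = 0.4723

0.4723


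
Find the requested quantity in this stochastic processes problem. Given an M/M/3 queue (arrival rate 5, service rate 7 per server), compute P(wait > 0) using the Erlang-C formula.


a = lambda/mu = 0.7143
rho = a/c = 0.2381
Erlang-C formula applied:
C(c,a) = 0.0389

0.0389


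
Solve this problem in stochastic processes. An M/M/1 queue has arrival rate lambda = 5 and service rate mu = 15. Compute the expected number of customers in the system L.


rho = 5/15 = 0.3333
L = rho/(1-rho)
= 0.3333/0.6667
= 0.5000

0.5000


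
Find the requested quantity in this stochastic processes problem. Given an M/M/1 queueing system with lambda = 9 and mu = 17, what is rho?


rho = lambda/mu
= 9/17
= 0.5294

0.5294


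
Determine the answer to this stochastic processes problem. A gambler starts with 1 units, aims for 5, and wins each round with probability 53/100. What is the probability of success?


Gambler's ruin formula:
r = q/p = 0.4700/0.5300 = 0.8868
P(win) = (1 - r^i)/(1 - r^N)
= (1 - 0.8868^1)/(1 - 0.8868^5)
= 0.2507

0.2507


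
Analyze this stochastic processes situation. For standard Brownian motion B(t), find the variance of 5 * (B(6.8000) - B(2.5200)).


Var(alpha*(B(t)-B(s))) = alpha^2 * (t-s)
= 5^2 * (6.8000 - 2.5200)
= 25 * 4.2800
= 107.0000

107.0000


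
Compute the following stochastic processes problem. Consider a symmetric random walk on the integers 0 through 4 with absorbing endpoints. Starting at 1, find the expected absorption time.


For symmetric RW on 0,...,N with absorbing barriers, E(i) = i*(N-i)
E(1) = 1 * 3 = 3

3


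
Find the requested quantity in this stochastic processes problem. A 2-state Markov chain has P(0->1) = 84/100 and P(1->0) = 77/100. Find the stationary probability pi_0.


Stationary distribution: pi_0 = p10/(p01+p10), pi_1 = p01/(p01+p10)
p01 = 0.8400, p10 = 0.7700
pi_0 = 0.4783

0.4783


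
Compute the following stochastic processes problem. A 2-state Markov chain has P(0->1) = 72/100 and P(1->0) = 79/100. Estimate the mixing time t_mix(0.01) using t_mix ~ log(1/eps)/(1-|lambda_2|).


lambda_2 = |1 - p01 - p10| = |1 - 0.7200 - 0.7900| = 0.5100
t_mix ~ log(1/eps)/(1 - |lambda_2|)
= log(100)/(1 - 0.5100) = 4.6052/0.4900
= 9.3983

9.3983


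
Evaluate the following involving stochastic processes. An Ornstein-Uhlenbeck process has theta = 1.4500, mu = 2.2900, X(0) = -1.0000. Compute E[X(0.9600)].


E[X(t)] = mu + (X(0) - mu)*exp(-theta*t)
= 2.2900 + (-1.0000 - 2.2900)*exp(-1.4500*0.9600)
= 2.2900 + -3.2900 * 0.2486
= 1.4722

1.4722


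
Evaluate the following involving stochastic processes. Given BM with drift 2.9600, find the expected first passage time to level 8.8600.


Expected first passage time = a/mu
= 8.8600/2.9600
= 2.9932

2.9932


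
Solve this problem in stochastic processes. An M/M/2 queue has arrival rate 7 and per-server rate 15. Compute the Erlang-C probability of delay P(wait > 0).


a = lambda/mu = 0.4667
rho = a/c = 0.2333
Erlang-C formula applied:
C(c,a) = 0.0883

0.0883


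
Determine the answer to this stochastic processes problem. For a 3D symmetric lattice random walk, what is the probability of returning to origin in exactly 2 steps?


P(return in 2 steps) = P(reverse first step) = 1/(2d)
= 1/6
= 0.1667

0.1667


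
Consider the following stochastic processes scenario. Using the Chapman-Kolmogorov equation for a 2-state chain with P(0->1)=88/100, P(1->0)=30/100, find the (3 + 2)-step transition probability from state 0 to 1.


P^5 = P^3 * P^2
Computing via matrix multiplication of the transition matrix.
Entry (0,1) of P^5 = 0.7459

0.7459


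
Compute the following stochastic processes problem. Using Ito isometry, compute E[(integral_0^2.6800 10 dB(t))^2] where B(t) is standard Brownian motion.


By Ito isometry: E[(int f dB)^2] = int f^2 dt
= 10^2 * 2.6800
= 100 * 2.6800 = 268.0000

268.0000


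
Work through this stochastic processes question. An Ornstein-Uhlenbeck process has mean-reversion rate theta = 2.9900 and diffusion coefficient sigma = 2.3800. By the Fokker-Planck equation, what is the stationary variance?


Stationary variance = sigma^2 / (2*theta)
= 2.3800^2 / (2*2.9900)
= 5.6644 / 5.9800
= 0.9472

0.9472


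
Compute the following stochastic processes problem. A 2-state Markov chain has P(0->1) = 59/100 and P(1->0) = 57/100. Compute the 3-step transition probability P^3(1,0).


Computing P^3 by matrix multiplication.
P = [[0.4100, 0.5900], [0.5700, 0.4300]]
After raising P to the power 3:
P^3(1,0) = 0.4934

0.4934


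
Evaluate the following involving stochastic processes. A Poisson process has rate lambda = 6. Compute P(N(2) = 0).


P(N(t)=k) = (lambda*t)^k * exp(-lambda*t) / k!
lambda*t = 12
= 12^0 * exp(-12) / 0!
= 1 * 6.1442e-06 / 1
= 6.1442e-06

6.1442e-06


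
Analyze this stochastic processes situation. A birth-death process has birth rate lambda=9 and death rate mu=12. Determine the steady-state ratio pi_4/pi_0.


For birth-death process, pi_n/pi_0 = (lambda/mu)^n
= (9/12)^4
= 0.3164

0.3164


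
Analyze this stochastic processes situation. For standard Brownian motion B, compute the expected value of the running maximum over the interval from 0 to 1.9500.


E(max B(s)) = sqrt(2t/pi)
= sqrt(2*1.9500/pi)
= sqrt(1.2414)
= 1.1142

1.1142


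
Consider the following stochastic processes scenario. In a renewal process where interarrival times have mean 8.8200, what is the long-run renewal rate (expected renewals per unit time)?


Long-run renewal rate = 1/E(X)
= 1/8.8200
= 0.1134

0.1134


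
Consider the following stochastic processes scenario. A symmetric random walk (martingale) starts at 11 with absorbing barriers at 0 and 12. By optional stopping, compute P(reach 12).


By optional stopping theorem: E(M at tau) = M(0) = 11
P(hit 12)*12 + P(hit 0)*0 = 11
P(hit 12) = (11 - 0)/(12 - 0) = 11/12 = 0.9167

0.9167


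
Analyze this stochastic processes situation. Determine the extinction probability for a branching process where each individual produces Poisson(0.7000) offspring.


Since mu = 0.7000 <= 1, extinction probability = 1.

1.0000


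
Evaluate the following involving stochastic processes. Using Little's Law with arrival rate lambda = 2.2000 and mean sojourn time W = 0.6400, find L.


Little's Law: L = lambda * W
= 2.2000 * 0.6400
= 1.4080

1.4080


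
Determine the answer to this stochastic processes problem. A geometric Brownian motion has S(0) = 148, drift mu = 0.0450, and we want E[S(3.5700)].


E[S(t)] = S(0) * exp(mu * t)
= 148 * exp(0.0450 * 3.5700)
= 148 * 1.1743
= 173.7925

173.7925


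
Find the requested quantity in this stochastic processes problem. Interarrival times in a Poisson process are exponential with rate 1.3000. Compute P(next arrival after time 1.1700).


P(X > t) = exp(-lambda * t)
= exp(-1.3000 * 1.1700)
= exp(-1.5210) = 0.2185

0.2185


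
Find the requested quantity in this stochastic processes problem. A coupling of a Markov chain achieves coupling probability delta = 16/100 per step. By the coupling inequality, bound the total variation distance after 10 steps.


TV distance bound <= (1-delta)^n
= (1 - 0.1600)^10
= 0.8400^10
= 0.1749

0.1749


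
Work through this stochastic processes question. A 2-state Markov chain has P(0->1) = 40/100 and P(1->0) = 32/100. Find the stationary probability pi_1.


Stationary distribution: pi_0 = p10/(p01+p10), pi_1 = p01/(p01+p10)
p01 = 0.4000, p10 = 0.3200
pi_1 = 0.5556

0.5556


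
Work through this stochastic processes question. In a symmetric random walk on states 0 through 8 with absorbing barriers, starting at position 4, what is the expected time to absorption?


For symmetric RW on 0,...,N with absorbing barriers, E(i) = i*(N-i)
E(4) = 4 * 4 = 16

16


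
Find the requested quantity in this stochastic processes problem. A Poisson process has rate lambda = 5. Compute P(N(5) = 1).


P(N(t)=k) = (lambda*t)^k * exp(-lambda*t) / k!
lambda*t = 25
= 25^1 * exp(-25) / 1!
= 25 * 1.3888e-11 / 1
= 3.4720e-10

3.4720e-10


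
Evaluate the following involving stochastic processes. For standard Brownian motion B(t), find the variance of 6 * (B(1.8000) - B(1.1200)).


Var(alpha*(B(t)-B(s))) = alpha^2 * (t-s)
= 6^2 * (1.8000 - 1.1200)
= 36 * 0.6800
= 24.4800

24.4800


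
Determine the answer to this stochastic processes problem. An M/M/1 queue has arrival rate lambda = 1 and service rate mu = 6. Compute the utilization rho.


rho = lambda/mu
= 1/6
= 0.1667

0.1667


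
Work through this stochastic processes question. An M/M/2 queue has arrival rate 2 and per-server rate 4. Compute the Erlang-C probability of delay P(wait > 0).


a = lambda/mu = 0.5000
rho = a/c = 0.2500
Erlang-C formula applied:
C(c,a) = 0.1000

0.1000


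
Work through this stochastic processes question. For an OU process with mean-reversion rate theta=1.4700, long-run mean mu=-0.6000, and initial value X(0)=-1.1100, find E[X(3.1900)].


E[X(t)] = mu + (X(0) - mu)*exp(-theta*t)
= -0.6000 + (-1.1100 - -0.6000)*exp(-1.4700*3.1900)
= -0.6000 + -0.5100 * 0.0092
= -0.6047

-0.6047


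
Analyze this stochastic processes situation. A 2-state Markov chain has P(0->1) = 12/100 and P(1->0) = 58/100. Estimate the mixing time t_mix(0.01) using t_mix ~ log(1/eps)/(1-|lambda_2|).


lambda_2 = |1 - p01 - p10| = |1 - 0.1200 - 0.5800| = 0.3000
t_mix ~ log(1/eps)/(1 - |lambda_2|)
= log(100)/(1 - 0.3000) = 4.6052/0.7000
= 6.5788

6.5788


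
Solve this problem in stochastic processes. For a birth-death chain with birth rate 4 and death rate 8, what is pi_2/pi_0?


For birth-death process, pi_n/pi_0 = (lambda/mu)^n
= (4/8)^2
= 0.2500

0.2500


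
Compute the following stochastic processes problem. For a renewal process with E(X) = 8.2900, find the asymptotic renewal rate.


Long-run renewal rate = 1/E(X)
= 1/8.2900
= 0.1206

0.1206


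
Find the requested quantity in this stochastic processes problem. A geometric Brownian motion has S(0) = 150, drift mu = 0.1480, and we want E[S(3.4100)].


E[S(t)] = S(0) * exp(mu * t)
= 150 * exp(0.1480 * 3.4100)
= 150 * 1.6565
= 248.4683

248.4683


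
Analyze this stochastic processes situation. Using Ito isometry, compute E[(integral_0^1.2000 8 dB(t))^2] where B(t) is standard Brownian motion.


By Ito isometry: E[(int f dB)^2] = int f^2 dt
= 8^2 * 1.2000
= 64 * 1.2000 = 76.8000

76.8000


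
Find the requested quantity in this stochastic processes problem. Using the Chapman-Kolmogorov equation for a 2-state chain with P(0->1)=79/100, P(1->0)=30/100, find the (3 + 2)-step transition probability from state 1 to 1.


P^5 = P^3 * P^2
Computing via matrix multiplication of the transition matrix.
Entry (1,1) of P^5 = 0.7248

0.7248


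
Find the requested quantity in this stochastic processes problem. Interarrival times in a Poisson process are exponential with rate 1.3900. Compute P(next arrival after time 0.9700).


P(X > t) = exp(-lambda * t)
= exp(-1.3900 * 0.9700)
= exp(-1.3483) = 0.2597

0.2597


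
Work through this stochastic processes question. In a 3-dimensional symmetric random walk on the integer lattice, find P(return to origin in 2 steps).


P(return in 2 steps) = P(reverse first step) = 1/(2d)
= 1/6
= 0.1667

0.1667


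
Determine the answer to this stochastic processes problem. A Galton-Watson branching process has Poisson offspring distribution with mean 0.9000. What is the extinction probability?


Since mu = 0.9000 <= 1, extinction probability = 1.

1.0000


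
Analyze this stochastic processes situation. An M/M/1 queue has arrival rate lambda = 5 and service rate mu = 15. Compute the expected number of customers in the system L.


rho = 5/15 = 0.3333
L = rho/(1-rho)
= 0.3333/0.6667
= 0.5000

0.5000


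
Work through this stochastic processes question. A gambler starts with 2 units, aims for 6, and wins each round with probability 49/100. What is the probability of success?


Gambler's ruin formula:
r = q/p = 0.5100/0.4900 = 1.0408
P(win) = (1 - r^i)/(1 - r^N)
= (1 - 1.0408^2)/(1 - 1.0408^6)
= 0.3070

0.3070
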